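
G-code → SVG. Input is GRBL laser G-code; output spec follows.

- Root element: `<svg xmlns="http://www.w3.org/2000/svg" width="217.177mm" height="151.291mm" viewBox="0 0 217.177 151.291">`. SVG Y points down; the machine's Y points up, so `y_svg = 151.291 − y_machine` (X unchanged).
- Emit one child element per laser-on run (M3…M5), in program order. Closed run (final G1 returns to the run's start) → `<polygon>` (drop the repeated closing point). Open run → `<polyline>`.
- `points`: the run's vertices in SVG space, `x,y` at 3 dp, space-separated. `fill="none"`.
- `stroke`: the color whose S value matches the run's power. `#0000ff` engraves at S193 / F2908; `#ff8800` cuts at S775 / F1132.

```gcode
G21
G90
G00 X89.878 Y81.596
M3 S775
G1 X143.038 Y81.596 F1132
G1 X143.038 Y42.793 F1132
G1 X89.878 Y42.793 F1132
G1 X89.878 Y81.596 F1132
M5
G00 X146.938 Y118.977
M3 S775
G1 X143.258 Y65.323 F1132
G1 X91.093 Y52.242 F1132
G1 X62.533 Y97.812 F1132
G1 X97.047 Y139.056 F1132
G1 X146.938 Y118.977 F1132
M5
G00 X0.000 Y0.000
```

<svg xmlns="http://www.w3.org/2000/svg" width="217.177mm" height="151.291mm" viewBox="0 0 217.177 151.291">
  <polygon points="89.878,69.695 143.038,69.695 143.038,108.498 89.878,108.498" fill="none" stroke="#ff8800"/>
  <polygon points="146.938,32.314 143.258,85.968 91.093,99.049 62.533,53.479 97.047,12.235" fill="none" stroke="#ff8800"/>
</svg>

Machine Y-up, SVG Y-down with viewBox height 151.291, so y_svg = 151.291 − y_machine; X carries over. Every run uses S775, so all elements get stroke `#ff8800` (cut).

Run 1: The run returns to its start, so emit a `<polygon>` with points (Y-flipped): 89.878,69.695 143.038,69.695 143.038,108.498 89.878,108.498.

Run 2: The run returns to its start, so emit a `<polygon>` with points (Y-flipped): 146.938,32.314 143.258,85.968 91.093,99.049 62.533,53.479 97.047,12.235.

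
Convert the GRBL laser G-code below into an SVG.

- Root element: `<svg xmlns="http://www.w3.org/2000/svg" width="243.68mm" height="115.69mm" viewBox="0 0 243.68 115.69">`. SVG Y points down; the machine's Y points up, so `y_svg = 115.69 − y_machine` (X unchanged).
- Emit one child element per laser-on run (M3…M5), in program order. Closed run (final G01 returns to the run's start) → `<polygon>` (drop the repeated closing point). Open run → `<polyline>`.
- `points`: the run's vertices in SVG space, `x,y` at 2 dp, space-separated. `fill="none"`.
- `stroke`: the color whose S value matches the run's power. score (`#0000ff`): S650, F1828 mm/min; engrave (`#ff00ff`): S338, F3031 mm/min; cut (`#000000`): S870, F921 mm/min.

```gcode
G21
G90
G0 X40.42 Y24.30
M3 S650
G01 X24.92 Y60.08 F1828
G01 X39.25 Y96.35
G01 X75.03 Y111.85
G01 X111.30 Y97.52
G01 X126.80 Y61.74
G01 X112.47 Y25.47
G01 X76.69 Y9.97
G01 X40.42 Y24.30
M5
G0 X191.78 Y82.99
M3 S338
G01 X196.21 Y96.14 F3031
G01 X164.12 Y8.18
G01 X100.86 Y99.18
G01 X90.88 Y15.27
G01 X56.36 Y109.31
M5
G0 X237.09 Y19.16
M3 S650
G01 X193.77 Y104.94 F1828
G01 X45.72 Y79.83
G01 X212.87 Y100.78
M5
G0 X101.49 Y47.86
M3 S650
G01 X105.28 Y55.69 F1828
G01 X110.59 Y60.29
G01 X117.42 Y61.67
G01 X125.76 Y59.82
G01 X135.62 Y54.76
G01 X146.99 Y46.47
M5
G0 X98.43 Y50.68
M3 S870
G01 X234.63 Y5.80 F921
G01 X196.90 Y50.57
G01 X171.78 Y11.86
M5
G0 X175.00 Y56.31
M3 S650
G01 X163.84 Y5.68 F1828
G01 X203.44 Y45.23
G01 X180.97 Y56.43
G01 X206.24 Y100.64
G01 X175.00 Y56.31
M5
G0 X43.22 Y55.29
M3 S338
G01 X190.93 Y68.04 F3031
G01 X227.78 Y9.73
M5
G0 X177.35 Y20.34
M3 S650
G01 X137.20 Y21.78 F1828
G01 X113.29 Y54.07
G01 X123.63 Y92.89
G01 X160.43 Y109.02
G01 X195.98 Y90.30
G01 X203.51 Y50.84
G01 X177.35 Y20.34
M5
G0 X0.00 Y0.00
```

<svg xmlns="http://www.w3.org/2000/svg" width="243.68mm" height="115.69mm" viewBox="0 0 243.68 115.69">
  <polygon points="40.42,91.39 24.92,55.61 39.25,19.34 75.03,3.84 111.30,18.17 126.80,53.95 112.47,90.22 76.69,105.72" fill="none" stroke="#0000ff"/>
  <polyline points="191.78,32.70 196.21,19.55 164.12,107.51 100.86,16.51 90.88,100.42 56.36,6.38" fill="none" stroke="#ff00ff"/>
  <polyline points="237.09,96.53 193.77,10.75 45.72,35.86 212.87,14.91" fill="none" stroke="#0000ff"/>
  <polyline points="101.49,67.83 105.28,60.00 110.59,55.40 117.42,54.02 125.76,55.87 135.62,60.93 146.99,69.22" fill="none" stroke="#0000ff"/>
  <polyline points="98.43,65.01 234.63,109.89 196.90,65.12 171.78,103.83" fill="none" stroke="#000000"/>
  <polygon points="175.00,59.38 163.84,110.01 203.44,70.46 180.97,59.26 206.24,15.05" fill="none" stroke="#0000ff"/>
  <polyline points="43.22,60.40 190.93,47.65 227.78,105.96" fill="none" stroke="#ff00ff"/>
  <polygon points="177.35,95.35 137.20,93.91 113.29,61.62 123.63,22.80 160.43,6.67 195.98,25.39 203.51,64.85" fill="none" stroke="#0000ff"/>
</svg>

y_svg = 115.69 − y_m.

[1] S650→`#0000ff` (score); closed run; points: 40.42,91.39 24.92,55.61 39.25,19.34 75.03,3.84 111.30,18.17 126.80,53.95 112.47,90.22 76.69,105.72

[2] S338→`#ff00ff` (engrave); open run; points: 191.78,32.70 196.21,19.55 164.12,107.51 100.86,16.51 90.88,100.42 56.36,6.38

[3] S650→`#0000ff` (score); open run; points: 237.09,96.53 193.77,10.75 45.72,35.86 212.87,14.91

[4] S650→`#0000ff` (score); open run; points: 101.49,67.83 105.28,60.00 110.59,55.40 117.42,54.02 125.76,55.87 135.62,60.93 146.99,69.22

[5] S870→`#000000` (cut); open run; points: 98.43,65.01 234.63,109.89 196.90,65.12 171.78,103.83

[6] S650→`#0000ff` (score); closed run; points: 175.00,59.38 163.84,110.01 203.44,70.46 180.97,59.26 206.24,15.05

[7] S338→`#ff00ff` (engrave); open run; points: 43.22,60.40 190.93,47.65 227.78,105.96

[8] S650→`#0000ff` (score); closed run; points: 177.35,95.35 137.20,93.91 113.29,61.62 123.63,22.80 160.43,6.67 195.98,25.39 203.51,64.85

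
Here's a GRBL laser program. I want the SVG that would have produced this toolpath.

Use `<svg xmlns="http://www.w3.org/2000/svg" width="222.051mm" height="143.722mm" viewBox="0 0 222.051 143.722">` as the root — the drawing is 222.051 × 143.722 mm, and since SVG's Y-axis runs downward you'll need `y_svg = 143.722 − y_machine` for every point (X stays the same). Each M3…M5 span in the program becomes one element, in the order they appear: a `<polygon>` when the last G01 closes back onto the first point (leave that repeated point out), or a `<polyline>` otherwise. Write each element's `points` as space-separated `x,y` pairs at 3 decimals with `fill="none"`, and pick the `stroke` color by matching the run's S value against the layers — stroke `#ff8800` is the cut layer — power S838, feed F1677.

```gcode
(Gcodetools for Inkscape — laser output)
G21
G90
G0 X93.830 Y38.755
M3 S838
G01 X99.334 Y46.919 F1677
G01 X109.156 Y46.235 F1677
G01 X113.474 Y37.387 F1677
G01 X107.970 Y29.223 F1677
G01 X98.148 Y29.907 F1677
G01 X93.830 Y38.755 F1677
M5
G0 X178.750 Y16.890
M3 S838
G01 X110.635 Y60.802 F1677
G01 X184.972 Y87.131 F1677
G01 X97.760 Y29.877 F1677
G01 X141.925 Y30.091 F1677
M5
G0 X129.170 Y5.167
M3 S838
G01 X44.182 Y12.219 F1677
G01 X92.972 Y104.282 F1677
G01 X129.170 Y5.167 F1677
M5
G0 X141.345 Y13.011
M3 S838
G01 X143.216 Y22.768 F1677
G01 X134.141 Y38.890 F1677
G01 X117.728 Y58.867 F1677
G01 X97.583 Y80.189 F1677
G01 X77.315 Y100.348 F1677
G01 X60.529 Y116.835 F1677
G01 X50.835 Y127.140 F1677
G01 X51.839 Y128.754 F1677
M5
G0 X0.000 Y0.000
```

Machine Y-up, SVG Y-down with viewBox height 143.722, so y_svg = 143.722 − y_machine; X carries over. Every run uses S838, so all elements get stroke `#ff8800` (cut).

Run 1: The run returns to its start, so emit a `<polygon>` with points (Y-flipped): 93.830,104.967 99.334,96.803 109.156,97.487 113.474,106.335 107.970,114.499 98.148,113.815.

Run 2: The run is open, so emit a `<polyline>` with points (Y-flipped): 178.750,126.832 110.635,82.920 184.972,56.591 97.760,113.845 141.925,113.631.

Run 3: The run returns to its start, so emit a `<polygon>` with points (Y-flipped): 129.170,138.555 44.182,131.503 92.972,39.440.

Run 4: The run is open, so emit a `<polyline>` with points (Y-flipped): 141.345,130.711 143.216,120.954 134.141,104.832 117.728,84.855 97.583,63.533 77.315,43.374 60.529,26.887 50.835,16.582 51.839,14.968.

<svg xmlns="http://www.w3.org/2000/svg" width="222.051mm" height="143.722mm" viewBox="0 0 222.051 143.722">
  <polygon points="93.830,104.967 99.334,96.803 109.156,97.487 113.474,106.335 107.970,114.499 98.148,113.815" fill="none" stroke="#ff8800"/>
  <polyline points="178.750,126.832 110.635,82.920 184.972,56.591 97.760,113.845 141.925,113.631" fill="none" stroke="#ff8800"/>
  <polygon points="129.170,138.555 44.182,131.503 92.972,39.440" fill="none" stroke="#ff8800"/>
  <polyline points="141.345,130.711 143.216,120.954 134.141,104.832 117.728,84.855 97.583,63.533 77.315,43.374 60.529,26.887 50.835,16.582 51.839,14.968" fill="none" stroke="#ff8800"/>
</svg>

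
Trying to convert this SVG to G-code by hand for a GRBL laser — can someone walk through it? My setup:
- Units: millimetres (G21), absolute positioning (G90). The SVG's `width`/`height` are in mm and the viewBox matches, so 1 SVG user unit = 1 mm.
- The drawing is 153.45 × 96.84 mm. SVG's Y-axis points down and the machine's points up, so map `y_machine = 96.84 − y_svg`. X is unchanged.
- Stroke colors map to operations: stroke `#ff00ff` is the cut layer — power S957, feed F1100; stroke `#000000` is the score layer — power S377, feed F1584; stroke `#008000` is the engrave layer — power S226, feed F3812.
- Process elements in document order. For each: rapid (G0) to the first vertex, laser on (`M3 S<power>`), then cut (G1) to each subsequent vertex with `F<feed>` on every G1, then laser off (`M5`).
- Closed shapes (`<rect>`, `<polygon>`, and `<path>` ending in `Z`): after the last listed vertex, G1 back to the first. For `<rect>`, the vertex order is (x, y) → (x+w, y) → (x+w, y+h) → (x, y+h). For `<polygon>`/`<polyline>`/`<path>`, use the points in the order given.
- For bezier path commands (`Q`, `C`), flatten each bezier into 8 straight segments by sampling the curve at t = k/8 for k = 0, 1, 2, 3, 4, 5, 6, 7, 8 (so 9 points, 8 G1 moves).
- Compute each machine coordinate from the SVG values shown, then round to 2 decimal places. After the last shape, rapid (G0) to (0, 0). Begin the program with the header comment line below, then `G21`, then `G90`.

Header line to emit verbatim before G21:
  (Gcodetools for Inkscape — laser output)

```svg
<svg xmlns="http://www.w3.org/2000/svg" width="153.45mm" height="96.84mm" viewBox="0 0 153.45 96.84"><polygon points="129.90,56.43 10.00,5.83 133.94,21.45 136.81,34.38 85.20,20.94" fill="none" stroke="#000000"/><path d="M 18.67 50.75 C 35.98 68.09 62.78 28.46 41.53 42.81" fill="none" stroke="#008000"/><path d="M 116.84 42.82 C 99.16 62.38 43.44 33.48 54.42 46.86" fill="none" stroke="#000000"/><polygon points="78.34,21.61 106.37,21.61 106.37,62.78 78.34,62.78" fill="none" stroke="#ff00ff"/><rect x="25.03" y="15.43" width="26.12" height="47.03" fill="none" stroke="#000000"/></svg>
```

Since the viewBox matches the mm dimensions, user units are millimetres directly. The only transform is the Y-flip y_m = 96.84 − y_svg.

Shape 1 is a closed polygon drawn with `<polygon>`. Its stroke #000000 means score at S377, F1584. After flipping Y the toolpath is (129.90,40.41) → (10.00,91.01) → (133.94,75.39) → (136.81,62.46) → (85.20,75.90) → (129.90,40.41), returning to the start.

Shape 2 is a cubic bezier drawn with `<path>`. Its stroke #008000 means engrave at S226, F3812. After flipping Y the toolpath is (18.67,46.09) → (25.49,42.04) → (32.53,42.03) → (39.11,44.77) → (44.56,48.94) → (48.20,53.25) → (49.36,56.40) → (47.36,57.10) → (41.53,54.03).

Shape 3 is a cubic bezier drawn with `<path>`. Its stroke #000000 means score at S377, F1584. After flipping Y the toolpath is (116.84,54.02) → (108.63,48.78) → (98.08,47.02) → (86.43,47.67) → (74.88,49.68) → (64.68,51.98) → (57.05,53.51) → (53.22,53.19) → (54.42,49.98).

Shape 4 is a rectangle drawn with `<polygon>`. Its stroke #ff00ff means cut at S957, F1100. After flipping Y the toolpath is (78.34,75.23) → (106.37,75.23) → (106.37,34.06) → (78.34,34.06) → (78.34,75.23), returning to the start.

Shape 5 is a rectangle drawn with `<rect>`. Its stroke #000000 means score at S377, F1584. After flipping Y the toolpath is (25.03,81.41) → (51.15,81.41) → (51.15,34.38) → (25.03,34.38) → (25.03,81.41), returning to the start.

(Gcodetools for Inkscape — laser output)
G21
G90
G0 X129.90 Y40.41
M3 S377
G1 X10.00 Y91.01 F1584
G1 X133.94 Y75.39 F1584
G1 X136.81 Y62.46 F1584
G1 X85.20 Y75.90 F1584
G1 X129.90 Y40.41 F1584
M5
G0 X18.67 Y46.09
M3 S226
G1 X25.49 Y42.04 F3812
G1 X32.53 Y42.03 F3812
G1 X39.11 Y44.77 F3812
G1 X44.56 Y48.94 F3812
G1 X48.20 Y53.25 F3812
G1 X49.36 Y56.40 F3812
G1 X47.36 Y57.10 F3812
G1 X41.53 Y54.03 F3812
M5
G0 X116.84 Y54.02
M3 S377
G1 X108.63 Y48.78 F1584
G1 X98.08 Y47.02 F1584
G1 X86.43 Y47.67 F1584
G1 X74.88 Y49.68 F1584
G1 X64.68 Y51.98 F1584
G1 X57.05 Y53.51 F1584
G1 X53.22 Y53.19 F1584
G1 X54.42 Y49.98 F1584
M5
G0 X78.34 Y75.23
M3 S957
G1 X106.37 Y75.23 F1100
G1 X106.37 Y34.06 F1100
G1 X78.34 Y34.06 F1100
G1 X78.34 Y75.23 F1100
M5
G0 X25.03 Y81.41
M3 S377
G1 X51.15 Y81.41 F1584
G1 X51.15 Y34.38 F1584
G1 X25.03 Y34.38 F1584
G1 X25.03 Y81.41 F1584
M5
G0 X0.00 Y0.00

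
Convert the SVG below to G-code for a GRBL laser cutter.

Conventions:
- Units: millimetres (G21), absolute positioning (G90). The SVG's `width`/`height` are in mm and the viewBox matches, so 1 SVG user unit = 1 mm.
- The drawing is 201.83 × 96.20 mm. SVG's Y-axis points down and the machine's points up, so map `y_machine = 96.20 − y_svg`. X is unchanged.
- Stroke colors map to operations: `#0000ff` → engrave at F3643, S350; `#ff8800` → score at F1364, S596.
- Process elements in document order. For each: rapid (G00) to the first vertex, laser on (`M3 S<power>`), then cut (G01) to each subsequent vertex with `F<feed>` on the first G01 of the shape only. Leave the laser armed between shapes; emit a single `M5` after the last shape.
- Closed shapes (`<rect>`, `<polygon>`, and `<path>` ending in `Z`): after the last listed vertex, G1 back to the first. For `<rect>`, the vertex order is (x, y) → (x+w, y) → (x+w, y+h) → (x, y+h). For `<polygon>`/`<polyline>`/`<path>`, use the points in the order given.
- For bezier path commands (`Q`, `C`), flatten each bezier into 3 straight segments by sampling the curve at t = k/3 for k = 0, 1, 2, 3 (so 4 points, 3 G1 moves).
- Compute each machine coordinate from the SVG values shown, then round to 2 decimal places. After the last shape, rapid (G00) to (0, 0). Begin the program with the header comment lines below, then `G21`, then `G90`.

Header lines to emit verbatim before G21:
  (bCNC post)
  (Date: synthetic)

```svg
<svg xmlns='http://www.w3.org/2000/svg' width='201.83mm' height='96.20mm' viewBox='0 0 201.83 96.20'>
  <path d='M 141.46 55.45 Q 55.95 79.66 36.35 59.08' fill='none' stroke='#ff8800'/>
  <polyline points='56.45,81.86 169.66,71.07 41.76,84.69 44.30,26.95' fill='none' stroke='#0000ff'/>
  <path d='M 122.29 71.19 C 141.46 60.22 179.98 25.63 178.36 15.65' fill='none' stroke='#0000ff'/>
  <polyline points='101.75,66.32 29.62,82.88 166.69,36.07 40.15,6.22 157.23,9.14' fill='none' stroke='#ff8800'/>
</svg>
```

(bCNC post)
(Date: synthetic)
G21
G90
G00 X141.46 Y40.75
M3 S596
G01 X91.78 Y29.59 F1364
G01 X56.74 Y28.38
G01 X36.35 Y37.12
G00 X56.45 Y14.34
M3 S350
G01 X169.66 Y25.13 F3643
G01 X41.76 Y11.51
G01 X44.30 Y69.25
G00 X122.29 Y25.01
M3 S350
G01 X145.71 Y42.07 F3643
G01 X168.80 Y64.15
G01 X178.36 Y80.55
G00 X101.75 Y29.88
M3 S596
G01 X29.62 Y13.32 F1364
G01 X166.69 Y60.13
G01 X40.15 Y89.98
G01 X157.23 Y87.06
M5
G00 X0.00 Y0.00

1 u = 1 mm; y_m = 96.20 − y.

[1] `<path>` quadratic bezier, #ff8800→score S596 F1364: (141.46,40.75) → (91.78,29.59) → (56.74,28.38) → (36.35,37.12)

[2] `<polyline>` open polyline, #0000ff→engrave S350 F3643: (56.45,14.34) → (169.66,25.13) → (41.76,11.51) → (44.30,69.25)

[3] `<path>` cubic bezier, #0000ff→engrave S350 F3643: (122.29,25.01) → (145.71,42.07) → (168.80,64.15) → (178.36,80.55)

[4] `<polyline>` open polyline, #ff8800→score S596 F1364: (101.75,29.88) → (29.62,13.32) → (166.69,60.13) → (40.15,89.98) → (157.23,87.06)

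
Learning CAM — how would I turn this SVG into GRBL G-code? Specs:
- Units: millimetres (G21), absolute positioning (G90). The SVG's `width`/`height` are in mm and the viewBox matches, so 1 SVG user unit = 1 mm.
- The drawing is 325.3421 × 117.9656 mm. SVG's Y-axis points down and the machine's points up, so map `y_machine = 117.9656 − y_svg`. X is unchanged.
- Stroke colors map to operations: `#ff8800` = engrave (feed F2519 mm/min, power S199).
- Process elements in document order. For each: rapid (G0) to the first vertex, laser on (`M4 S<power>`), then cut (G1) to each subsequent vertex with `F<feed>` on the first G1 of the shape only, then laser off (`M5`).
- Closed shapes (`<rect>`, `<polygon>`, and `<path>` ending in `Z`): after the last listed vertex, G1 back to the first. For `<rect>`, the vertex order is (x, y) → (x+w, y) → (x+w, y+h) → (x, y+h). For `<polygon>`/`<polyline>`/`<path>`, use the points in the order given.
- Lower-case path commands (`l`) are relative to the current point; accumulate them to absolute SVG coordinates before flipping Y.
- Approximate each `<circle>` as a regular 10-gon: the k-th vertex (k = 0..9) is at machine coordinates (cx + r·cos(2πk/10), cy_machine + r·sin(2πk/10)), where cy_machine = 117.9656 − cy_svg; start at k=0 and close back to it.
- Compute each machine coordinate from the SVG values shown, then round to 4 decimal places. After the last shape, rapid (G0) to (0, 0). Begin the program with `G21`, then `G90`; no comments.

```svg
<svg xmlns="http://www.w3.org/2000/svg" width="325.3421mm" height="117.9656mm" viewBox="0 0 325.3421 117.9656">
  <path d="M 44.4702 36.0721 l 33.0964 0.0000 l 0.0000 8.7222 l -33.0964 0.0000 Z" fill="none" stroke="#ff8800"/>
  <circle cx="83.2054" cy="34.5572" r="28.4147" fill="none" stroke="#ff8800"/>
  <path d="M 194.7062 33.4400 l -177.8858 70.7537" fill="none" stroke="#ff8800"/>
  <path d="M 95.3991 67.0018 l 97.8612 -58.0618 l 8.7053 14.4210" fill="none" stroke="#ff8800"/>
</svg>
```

Since the viewBox matches the mm dimensions, user units are millimetres directly. The only transform is the Y-flip y_m = 117.9656 − y_svg.

Shape 1 is a rectangle drawn with `<path>`. Its stroke #ff8800 means engrave at S199, F2519. After flipping Y the toolpath is (44.4702,81.8935) → (77.5666,81.8935) → (77.5666,73.1713) → (44.4702,73.1713) → (44.4702,81.8935), returning to the start.

Shape 2 is a circle drawn with `<circle>`. Its stroke #ff8800 means engrave at S199, F2519. After flipping Y the toolpath is (111.6201,83.4084) → (106.1934,100.1101) → (91.9860,110.4324) → (74.4248,110.4324) → (60.2174,100.1101) → (54.7907,83.4084) → (60.2174,66.7067) → (74.4248,56.3844) → (91.9860,56.3844) → (106.1934,66.7067) → (111.6201,83.4084), returning to the start.

Shape 3 is a line segment drawn with `<path>`. Its stroke #ff8800 means engrave at S199, F2519. After flipping Y the toolpath is (194.7062,84.5256) → (16.8204,13.7719).

Shape 4 is a open polyline drawn with `<path>`. Its stroke #ff8800 means engrave at S199, F2519. After flipping Y the toolpath is (95.3991,50.9638) → (193.2603,109.0256) → (201.9656,94.6046).

G21
G90
G0 X44.4702 Y81.8935
M4 S199
G1 X77.5666 Y81.8935 F2519
G1 X77.5666 Y73.1713
G1 X44.4702 Y73.1713
G1 X44.4702 Y81.8935
M5
G0 X111.6201 Y83.4084
M4 S199
G1 X106.1934 Y100.1101 F2519
G1 X91.9860 Y110.4324
G1 X74.4248 Y110.4324
G1 X60.2174 Y100.1101
G1 X54.7907 Y83.4084
G1 X60.2174 Y66.7067
G1 X74.4248 Y56.3844
G1 X91.9860 Y56.3844
G1 X106.1934 Y66.7067
G1 X111.6201 Y83.4084
M5
G0 X194.7062 Y84.5256
M4 S199
G1 X16.8204 Y13.7719 F2519
M5
G0 X95.3991 Y50.9638
M4 S199
G1 X193.2603 Y109.0256 F2519
G1 X201.9656 Y94.6046
M5
G0 X0.0000 Y0.0000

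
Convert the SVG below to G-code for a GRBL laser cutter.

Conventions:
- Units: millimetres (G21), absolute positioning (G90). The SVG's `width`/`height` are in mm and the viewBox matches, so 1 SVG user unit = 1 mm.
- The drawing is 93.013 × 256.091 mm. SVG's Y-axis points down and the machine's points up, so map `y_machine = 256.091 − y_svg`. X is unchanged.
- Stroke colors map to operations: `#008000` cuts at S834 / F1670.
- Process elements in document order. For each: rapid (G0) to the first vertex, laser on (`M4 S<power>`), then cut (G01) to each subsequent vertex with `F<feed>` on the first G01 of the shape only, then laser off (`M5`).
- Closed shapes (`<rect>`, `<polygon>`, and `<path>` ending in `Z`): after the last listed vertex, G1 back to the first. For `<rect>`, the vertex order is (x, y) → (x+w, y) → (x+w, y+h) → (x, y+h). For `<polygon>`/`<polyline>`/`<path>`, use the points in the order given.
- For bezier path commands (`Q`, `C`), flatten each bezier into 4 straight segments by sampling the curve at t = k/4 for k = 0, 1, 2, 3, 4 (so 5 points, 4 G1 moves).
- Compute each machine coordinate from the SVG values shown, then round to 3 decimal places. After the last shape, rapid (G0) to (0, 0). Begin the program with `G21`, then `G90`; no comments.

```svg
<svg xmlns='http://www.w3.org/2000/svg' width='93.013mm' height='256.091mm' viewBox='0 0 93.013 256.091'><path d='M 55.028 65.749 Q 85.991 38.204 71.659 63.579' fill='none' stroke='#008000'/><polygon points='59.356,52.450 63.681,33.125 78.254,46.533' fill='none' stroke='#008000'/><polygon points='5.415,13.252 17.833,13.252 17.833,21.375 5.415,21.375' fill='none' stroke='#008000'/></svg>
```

1 u = 1 mm; y_m = 256.091 − y.

[1] `<path>` quadratic bezier, #008000→cut S834 F1670: (55.028,190.342) → (67.679,200.807) → (74.667,204.657) → (75.994,201.892) → (71.659,192.512)

[2] `<polygon>` regular polygon, #008000→cut S834 F1670: (59.356,203.641) → (63.681,222.966) → (78.254,209.558) → (59.356,203.641) (closed)

[3] `<polygon>` rectangle, #008000→cut S834 F1670: (5.415,242.839) → (17.833,242.839) → (17.833,234.716) → (5.415,234.716) → (5.415,242.839) (closed)

G21
G90
G0 X55.028 Y190.342
M4 S834
G01 X67.679 Y200.807 F1670
G01 X74.667 Y204.657
G01 X75.994 Y201.892
G01 X71.659 Y192.512
M5
G0 X59.356 Y203.641
M4 S834
G01 X63.681 Y222.966 F1670
G01 X78.254 Y209.558
G01 X59.356 Y203.641
M5
G0 X5.415 Y242.839
M4 S834
G01 X17.833 Y242.839 F1670
G01 X17.833 Y234.716
G01 X5.415 Y234.716
G01 X5.415 Y242.839
M5
G0 X0.000 Y0.000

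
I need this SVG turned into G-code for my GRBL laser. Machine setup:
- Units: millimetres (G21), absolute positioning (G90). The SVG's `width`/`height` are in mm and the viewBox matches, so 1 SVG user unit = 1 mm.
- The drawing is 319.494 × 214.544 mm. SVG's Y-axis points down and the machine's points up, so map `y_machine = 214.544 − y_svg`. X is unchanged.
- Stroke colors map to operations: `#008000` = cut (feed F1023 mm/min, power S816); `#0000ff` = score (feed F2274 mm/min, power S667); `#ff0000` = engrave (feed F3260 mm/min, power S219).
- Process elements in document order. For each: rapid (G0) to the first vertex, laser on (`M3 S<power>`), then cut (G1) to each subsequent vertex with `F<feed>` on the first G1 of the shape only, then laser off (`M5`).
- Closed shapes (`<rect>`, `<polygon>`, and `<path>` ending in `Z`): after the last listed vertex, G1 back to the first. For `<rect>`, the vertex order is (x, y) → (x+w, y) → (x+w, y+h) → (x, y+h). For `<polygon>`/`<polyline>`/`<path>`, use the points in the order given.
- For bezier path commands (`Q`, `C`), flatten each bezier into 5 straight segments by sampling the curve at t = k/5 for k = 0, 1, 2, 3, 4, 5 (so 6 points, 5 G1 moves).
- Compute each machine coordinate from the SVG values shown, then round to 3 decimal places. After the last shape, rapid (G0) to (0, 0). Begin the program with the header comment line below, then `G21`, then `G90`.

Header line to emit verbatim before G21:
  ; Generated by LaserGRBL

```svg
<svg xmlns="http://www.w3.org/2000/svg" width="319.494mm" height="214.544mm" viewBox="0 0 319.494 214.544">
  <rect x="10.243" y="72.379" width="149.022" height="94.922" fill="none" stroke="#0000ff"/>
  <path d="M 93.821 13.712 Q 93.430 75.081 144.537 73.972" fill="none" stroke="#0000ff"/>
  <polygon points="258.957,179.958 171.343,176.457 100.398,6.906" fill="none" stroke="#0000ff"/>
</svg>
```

; Generated by LaserGRBL
G21
G90
G0 X10.243 Y142.165
M3 S667
G1 X159.265 Y142.165 F2274
G1 X159.265 Y47.243
G1 X10.243 Y47.243
G1 X10.243 Y142.165
M5
G0 X93.821 Y200.832
M3 S667
G1 X95.725 Y178.784 F2274
G1 X101.748 Y161.733
G1 X111.891 Y149.681
G1 X126.154 Y142.628
G1 X144.537 Y140.572
M5
G0 X258.957 Y34.586
M3 S667
G1 X171.343 Y38.087 F2274
G1 X100.398 Y207.638
G1 X258.957 Y34.586
M5
G0 X0.000 Y0.000

viewBox `0 0 319.494 214.544` with mm width/height → 1 unit = 1 mm. Flip: y_m = 214.544 − y_svg.

**Shape 1** — `<rect>` rectangle, stroke `#0000ff` → score (S667, F2274). Machine vertices: (10.243,142.165) → (159.265,142.165) → (159.265,47.243) → (10.243,47.243) → (10.243,142.165). Closed: final G1 returns to the first vertex.

**Shape 2** — `<path>` quadratic bezier, stroke `#0000ff` → score (S667, F2274). Control points (SVG): P0=(93.821,13.712), P1=(93.430,75.081), P2=(144.537,73.972); sampled at t=k/5. Machine vertices: (93.821,200.832) → (95.725,178.784) → (101.748,161.733) → (111.891,149.681) → (126.154,142.628) → (144.537,140.572). Open path.

**Shape 3** — `<polygon>` closed polygon, stroke `#0000ff` → score (S667, F2274). Machine vertices: (258.957,34.586) → (171.343,38.087) → (100.398,207.638) → (258.957,34.586). Closed: final G1 returns to the first vertex.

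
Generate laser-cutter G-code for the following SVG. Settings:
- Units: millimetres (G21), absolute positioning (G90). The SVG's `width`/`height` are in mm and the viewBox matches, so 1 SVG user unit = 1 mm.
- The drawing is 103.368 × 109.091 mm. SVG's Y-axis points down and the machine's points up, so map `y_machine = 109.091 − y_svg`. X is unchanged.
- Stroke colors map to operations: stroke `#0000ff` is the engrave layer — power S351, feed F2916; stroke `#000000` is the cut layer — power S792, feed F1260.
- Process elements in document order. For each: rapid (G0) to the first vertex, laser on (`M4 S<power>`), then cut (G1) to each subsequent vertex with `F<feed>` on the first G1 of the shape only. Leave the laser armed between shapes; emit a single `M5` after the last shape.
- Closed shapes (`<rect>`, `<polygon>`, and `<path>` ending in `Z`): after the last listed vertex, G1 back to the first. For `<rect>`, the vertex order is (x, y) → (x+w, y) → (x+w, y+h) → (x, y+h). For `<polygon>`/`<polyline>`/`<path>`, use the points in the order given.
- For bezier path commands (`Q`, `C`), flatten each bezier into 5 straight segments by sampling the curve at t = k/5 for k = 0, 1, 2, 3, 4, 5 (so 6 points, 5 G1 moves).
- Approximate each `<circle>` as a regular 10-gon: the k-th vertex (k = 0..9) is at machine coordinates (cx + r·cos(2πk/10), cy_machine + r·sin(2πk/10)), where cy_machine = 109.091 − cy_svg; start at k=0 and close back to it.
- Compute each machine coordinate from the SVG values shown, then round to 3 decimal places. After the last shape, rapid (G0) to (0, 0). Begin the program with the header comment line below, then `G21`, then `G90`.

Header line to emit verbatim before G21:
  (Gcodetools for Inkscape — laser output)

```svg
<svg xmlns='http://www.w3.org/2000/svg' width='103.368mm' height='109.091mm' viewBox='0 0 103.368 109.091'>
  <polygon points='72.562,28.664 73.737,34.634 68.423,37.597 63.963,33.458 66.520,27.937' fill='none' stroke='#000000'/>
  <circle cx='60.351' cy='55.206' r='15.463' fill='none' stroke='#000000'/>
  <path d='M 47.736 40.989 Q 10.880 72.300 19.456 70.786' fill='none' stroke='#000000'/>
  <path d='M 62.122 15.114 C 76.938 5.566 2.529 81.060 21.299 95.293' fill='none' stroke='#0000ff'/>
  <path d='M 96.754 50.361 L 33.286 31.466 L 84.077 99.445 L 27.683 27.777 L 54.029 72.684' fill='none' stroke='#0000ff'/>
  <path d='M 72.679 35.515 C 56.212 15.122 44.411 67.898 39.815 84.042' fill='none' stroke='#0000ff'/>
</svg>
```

Since the viewBox matches the mm dimensions, user units are millimetres directly. The only transform is the Y-flip y_m = 109.091 − y_svg.

Shape 1 is a regular polygon drawn with `<polygon>`. Its stroke #000000 means cut at S792, F1260. After flipping Y the toolpath is (72.562,80.427) → (73.737,74.457) → (68.423,71.494) → (63.963,75.633) → (66.520,81.154) → (72.562,80.427), returning to the start.

Shape 2 is a circle drawn with `<circle>`. Its stroke #000000 means cut at S792, F1260. After flipping Y the toolpath is (75.814,53.885) → (72.861,62.974) → (65.129,68.591) → (55.573,68.591) → (47.841,62.974) → (44.888,53.885) → (47.841,44.796) → (55.573,39.179) → (65.129,39.179) → (72.861,44.796) → (75.814,53.885), returning to the start.

Shape 3 is a quadratic bezier drawn with `<path>`. Its stroke #000000 means cut at S792, F1260. After flipping Y the toolpath is (47.736,68.102) → (34.811,56.891) → (25.520,48.305) → (19.864,42.346) → (17.843,39.012) → (19.456,38.305).

Shape 4 is a cubic bezier drawn with `<path>`. Its stroke #0000ff means engrave at S351, F2916. After flipping Y the toolpath is (62.122,93.977) → (61.764,90.671) → (48.747,73.978) → (31.827,50.919) → (19.759,28.519) → (21.299,13.798).

Shape 5 is a open polyline drawn with `<path>`. Its stroke #0000ff means engrave at S351, F2916. After flipping Y the toolpath is (96.754,58.730) → (33.286,77.625) → (84.077,9.646) → (27.683,81.314) → (54.029,36.407).

Shape 6 is a cubic bezier drawn with `<path>`. Its stroke #0000ff means engrave at S351, F2916. After flipping Y the toolpath is (72.679,73.576) → (63.379,77.910) → (55.321,69.954) → (48.626,54.978) → (43.417,38.253) → (39.815,25.049).

(Gcodetools for Inkscape — laser output)
G21
G90
G0 X72.562 Y80.427
M4 S792
G1 X73.737 Y74.457 F1260
G1 X68.423 Y71.494
G1 X63.963 Y75.633
G1 X66.520 Y81.154
G1 X72.562 Y80.427
G0 X75.814 Y53.885
M4 S792
G1 X72.861 Y62.974 F1260
G1 X65.129 Y68.591
G1 X55.573 Y68.591
G1 X47.841 Y62.974
G1 X44.888 Y53.885
G1 X47.841 Y44.796
G1 X55.573 Y39.179
G1 X65.129 Y39.179
G1 X72.861 Y44.796
G1 X75.814 Y53.885
G0 X47.736 Y68.102
M4 S792
G1 X34.811 Y56.891 F1260
G1 X25.520 Y48.305
G1 X19.864 Y42.346
G1 X17.843 Y39.012
G1 X19.456 Y38.305
G0 X62.122 Y93.977
M4 S351
G1 X61.764 Y90.671 F2916
G1 X48.747 Y73.978
G1 X31.827 Y50.919
G1 X19.759 Y28.519
G1 X21.299 Y13.798
G0 X96.754 Y58.730
M4 S351
G1 X33.286 Y77.625 F2916
G1 X84.077 Y9.646
G1 X27.683 Y81.314
G1 X54.029 Y36.407
G0 X72.679 Y73.576
M4 S351
G1 X63.379 Y77.910 F2916
G1 X55.321 Y69.954
G1 X48.626 Y54.978
G1 X43.417 Y38.253
G1 X39.815 Y25.049
M5
G0 X0.000 Y0.000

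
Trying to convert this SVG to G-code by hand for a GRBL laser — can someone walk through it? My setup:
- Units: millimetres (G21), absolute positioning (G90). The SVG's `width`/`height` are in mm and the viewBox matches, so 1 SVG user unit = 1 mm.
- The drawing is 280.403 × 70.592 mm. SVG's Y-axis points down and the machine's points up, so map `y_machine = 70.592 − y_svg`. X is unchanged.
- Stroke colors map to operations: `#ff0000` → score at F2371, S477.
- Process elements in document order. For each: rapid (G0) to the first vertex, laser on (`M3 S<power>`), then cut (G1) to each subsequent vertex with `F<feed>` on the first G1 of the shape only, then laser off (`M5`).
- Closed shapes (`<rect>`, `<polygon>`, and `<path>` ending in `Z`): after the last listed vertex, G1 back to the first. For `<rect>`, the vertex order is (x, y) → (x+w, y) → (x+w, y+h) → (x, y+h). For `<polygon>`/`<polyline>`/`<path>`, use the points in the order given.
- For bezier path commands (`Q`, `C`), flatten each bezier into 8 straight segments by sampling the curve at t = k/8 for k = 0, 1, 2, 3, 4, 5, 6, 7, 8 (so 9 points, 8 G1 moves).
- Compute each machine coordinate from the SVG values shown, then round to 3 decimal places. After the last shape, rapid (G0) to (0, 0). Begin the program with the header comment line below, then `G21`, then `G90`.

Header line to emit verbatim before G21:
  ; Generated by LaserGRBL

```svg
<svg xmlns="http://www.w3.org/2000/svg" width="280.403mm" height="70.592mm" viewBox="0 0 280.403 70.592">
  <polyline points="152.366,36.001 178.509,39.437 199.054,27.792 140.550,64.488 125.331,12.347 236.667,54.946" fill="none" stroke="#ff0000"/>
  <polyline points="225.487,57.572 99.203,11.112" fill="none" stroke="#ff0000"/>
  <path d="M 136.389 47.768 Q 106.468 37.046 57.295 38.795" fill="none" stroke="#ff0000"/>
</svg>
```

viewBox `0 0 280.403 70.592` with mm width/height → 1 unit = 1 mm. Flip: y_m = 70.592 − y_svg.

**Shape 1** — `<polyline>` open polyline, stroke `#ff0000` → score (S477, F2371). Machine vertices: (152.366,34.591) → (178.509,31.155) → (199.054,42.800) → (140.550,6.104) → (125.331,58.245) → (236.667,15.646). Open path.

**Shape 2** — `<polyline>` line segment, stroke `#ff0000` → score (S477, F2371). Machine vertices: (225.487,13.020) → (99.203,59.480). Open path.

**Shape 3** — `<path>` quadratic bezier, stroke `#ff0000` → score (S477, F2371). Control points (SVG): P0=(136.389,47.768), P1=(106.468,37.046), P2=(57.295,38.795); sampled at t=k/8. Machine vertices: (136.389,22.824) → (128.608,25.310) → (120.225,27.406) → (111.241,29.112) → (101.655,30.428) → (91.467,31.355) → (80.678,31.892) → (69.287,32.039) → (57.295,31.797). Open path.

; Generated by LaserGRBL
G21
G90
G0 X152.366 Y34.591
M3 S477
G1 X178.509 Y31.155 F2371
G1 X199.054 Y42.800
G1 X140.550 Y6.104
G1 X125.331 Y58.245
G1 X236.667 Y15.646
M5
G0 X225.487 Y13.020
M3 S477
G1 X99.203 Y59.480 F2371
M5
G0 X136.389 Y22.824
M3 S477
G1 X128.608 Y25.310 F2371
G1 X120.225 Y27.406
G1 X111.241 Y29.112
G1 X101.655 Y30.428
G1 X91.467 Y31.355
G1 X80.678 Y31.892
G1 X69.287 Y32.039
G1 X57.295 Y31.797
M5
G0 X0.000 Y0.000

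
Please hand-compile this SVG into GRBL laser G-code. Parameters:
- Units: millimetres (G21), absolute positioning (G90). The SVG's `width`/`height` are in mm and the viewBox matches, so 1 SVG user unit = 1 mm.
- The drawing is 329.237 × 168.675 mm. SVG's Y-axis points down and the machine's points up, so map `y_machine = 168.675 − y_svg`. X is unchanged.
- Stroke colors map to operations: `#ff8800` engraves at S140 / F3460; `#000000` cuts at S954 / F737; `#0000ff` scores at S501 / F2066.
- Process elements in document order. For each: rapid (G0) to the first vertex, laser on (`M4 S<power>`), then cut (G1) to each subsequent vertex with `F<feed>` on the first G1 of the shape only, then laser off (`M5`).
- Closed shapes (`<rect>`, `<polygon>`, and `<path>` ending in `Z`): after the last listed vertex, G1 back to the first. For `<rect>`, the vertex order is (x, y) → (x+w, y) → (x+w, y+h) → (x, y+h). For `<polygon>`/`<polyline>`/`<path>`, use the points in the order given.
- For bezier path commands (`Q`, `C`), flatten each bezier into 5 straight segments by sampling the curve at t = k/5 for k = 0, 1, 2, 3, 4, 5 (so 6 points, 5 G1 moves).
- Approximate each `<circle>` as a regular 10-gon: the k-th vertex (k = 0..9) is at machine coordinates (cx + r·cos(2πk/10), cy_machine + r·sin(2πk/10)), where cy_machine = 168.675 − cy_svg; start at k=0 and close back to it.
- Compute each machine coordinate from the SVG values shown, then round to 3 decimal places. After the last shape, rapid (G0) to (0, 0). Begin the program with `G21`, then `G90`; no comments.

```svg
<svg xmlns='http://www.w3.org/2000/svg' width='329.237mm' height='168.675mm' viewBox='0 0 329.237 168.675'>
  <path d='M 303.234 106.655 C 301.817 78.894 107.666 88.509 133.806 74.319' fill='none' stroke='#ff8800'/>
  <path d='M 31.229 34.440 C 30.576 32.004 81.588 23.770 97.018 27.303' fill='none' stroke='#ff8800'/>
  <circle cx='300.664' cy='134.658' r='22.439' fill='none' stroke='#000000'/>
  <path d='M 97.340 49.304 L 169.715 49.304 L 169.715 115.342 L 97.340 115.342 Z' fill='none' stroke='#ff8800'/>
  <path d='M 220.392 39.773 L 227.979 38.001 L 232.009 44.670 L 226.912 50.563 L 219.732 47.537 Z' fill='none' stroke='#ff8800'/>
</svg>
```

Since the viewBox matches the mm dimensions, user units are millimetres directly. The only transform is the Y-flip y_m = 168.675 − y_svg.

Shape 1 is a cubic bezier drawn with `<path>`. Its stroke #ff8800 means engrave at S140, F3460. After flipping Y the toolpath is (303.234,62.020) → (282.560,74.681) → (235.455,81.308) → (181.744,84.839) → (141.253,88.209) → (133.806,94.356).

Shape 2 is a cubic bezier drawn with `<path>`. Its stroke #ff8800 means engrave at S140, F3460. After flipping Y the toolpath is (31.229,134.235) → (36.339,136.252) → (49.661,138.817) → (67.006,141.088) → (84.188,142.220) → (97.018,141.372).

Shape 3 is a circle drawn with `<circle>`. Its stroke #000000 means cut at S954, F737. After flipping Y the toolpath is (323.103,34.017) → (318.818,47.206) → (307.598,55.358) → (293.730,55.358) → (282.510,47.206) → (278.225,34.017) → (282.510,20.828) → (293.730,12.676) → (307.598,12.676) → (318.818,20.828) → (323.103,34.017), returning to the start.

Shape 4 is a rectangle drawn with `<path>`. Its stroke #ff8800 means engrave at S140, F3460. After flipping Y the toolpath is (97.340,119.371) → (169.715,119.371) → (169.715,53.333) → (97.340,53.333) → (97.340,119.371), returning to the start.

Shape 5 is a regular polygon drawn with `<path>`. Its stroke #ff8800 means engrave at S140, F3460. After flipping Y the toolpath is (220.392,128.902) → (227.979,130.674) → (232.009,124.005) → (226.912,118.112) → (219.732,121.138) → (220.392,128.902), returning to the start.

G21
G90
G0 X303.234 Y62.020
M4 S140
G1 X282.560 Y74.681 F3460
G1 X235.455 Y81.308
G1 X181.744 Y84.839
G1 X141.253 Y88.209
G1 X133.806 Y94.356
M5
G0 X31.229 Y134.235
M4 S140
G1 X36.339 Y136.252 F3460
G1 X49.661 Y138.817
G1 X67.006 Y141.088
G1 X84.188 Y142.220
G1 X97.018 Y141.372
M5
G0 X323.103 Y34.017
M4 S954
G1 X318.818 Y47.206 F737
G1 X307.598 Y55.358
G1 X293.730 Y55.358
G1 X282.510 Y47.206
G1 X278.225 Y34.017
G1 X282.510 Y20.828
G1 X293.730 Y12.676
G1 X307.598 Y12.676
G1 X318.818 Y20.828
G1 X323.103 Y34.017
M5
G0 X97.340 Y119.371
M4 S140
G1 X169.715 Y119.371 F3460
G1 X169.715 Y53.333
G1 X97.340 Y53.333
G1 X97.340 Y119.371
M5
G0 X220.392 Y128.902
M4 S140
G1 X227.979 Y130.674 F3460
G1 X232.009 Y124.005
G1 X226.912 Y118.112
G1 X219.732 Y121.138
G1 X220.392 Y128.902
M5
G0 X0.000 Y0.000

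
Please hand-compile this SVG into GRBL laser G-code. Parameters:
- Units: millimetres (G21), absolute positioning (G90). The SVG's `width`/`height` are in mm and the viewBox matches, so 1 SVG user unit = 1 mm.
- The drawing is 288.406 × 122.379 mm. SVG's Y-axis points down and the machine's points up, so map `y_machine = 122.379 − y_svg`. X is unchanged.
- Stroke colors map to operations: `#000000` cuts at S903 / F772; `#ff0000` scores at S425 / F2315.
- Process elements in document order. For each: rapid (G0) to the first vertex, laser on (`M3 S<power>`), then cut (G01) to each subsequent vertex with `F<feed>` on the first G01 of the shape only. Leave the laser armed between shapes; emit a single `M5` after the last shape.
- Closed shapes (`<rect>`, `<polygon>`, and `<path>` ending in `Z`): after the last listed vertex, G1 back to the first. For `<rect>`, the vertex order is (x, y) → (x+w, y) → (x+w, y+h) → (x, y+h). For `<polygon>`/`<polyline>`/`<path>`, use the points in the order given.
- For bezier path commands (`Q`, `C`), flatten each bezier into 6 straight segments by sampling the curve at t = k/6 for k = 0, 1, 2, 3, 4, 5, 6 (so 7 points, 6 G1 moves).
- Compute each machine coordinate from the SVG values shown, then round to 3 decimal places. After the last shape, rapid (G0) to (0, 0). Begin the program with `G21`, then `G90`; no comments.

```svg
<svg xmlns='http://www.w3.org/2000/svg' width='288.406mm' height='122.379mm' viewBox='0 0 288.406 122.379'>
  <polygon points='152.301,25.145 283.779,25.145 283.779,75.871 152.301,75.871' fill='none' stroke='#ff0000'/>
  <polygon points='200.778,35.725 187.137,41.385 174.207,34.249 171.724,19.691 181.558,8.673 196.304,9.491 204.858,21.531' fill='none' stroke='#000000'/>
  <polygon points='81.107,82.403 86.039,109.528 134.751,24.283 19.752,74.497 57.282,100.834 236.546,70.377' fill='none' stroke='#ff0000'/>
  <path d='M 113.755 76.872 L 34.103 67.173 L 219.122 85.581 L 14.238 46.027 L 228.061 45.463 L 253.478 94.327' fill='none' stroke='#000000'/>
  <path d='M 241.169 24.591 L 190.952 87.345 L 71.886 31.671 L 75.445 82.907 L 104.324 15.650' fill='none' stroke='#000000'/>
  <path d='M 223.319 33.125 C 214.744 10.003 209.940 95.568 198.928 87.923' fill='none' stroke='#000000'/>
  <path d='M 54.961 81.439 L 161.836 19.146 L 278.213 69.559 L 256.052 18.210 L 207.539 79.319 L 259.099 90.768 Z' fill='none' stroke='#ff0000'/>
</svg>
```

G21
G90
G0 X152.301 Y97.234
M3 S425
G01 X283.779 Y97.234 F2315
G01 X283.779 Y46.508
G01 X152.301 Y46.508
G01 X152.301 Y97.234
G0 X200.778 Y86.654
M3 S903
G01 X187.137 Y80.994 F772
G01 X174.207 Y88.130
G01 X171.724 Y102.688
G01 X181.558 Y113.706
G01 X196.304 Y112.888
G01 X204.858 Y100.848
G01 X200.778 Y86.654
G0 X81.107 Y39.976
M3 S425
G01 X86.039 Y12.851 F2315
G01 X134.751 Y98.096
G01 X19.752 Y47.882
G01 X57.282 Y21.545
G01 X236.546 Y52.002
G01 X81.107 Y39.976
G0 X113.755 Y45.507
M3 S903
G01 X34.103 Y55.206 F772
G01 X219.122 Y36.798
G01 X14.238 Y76.352
G01 X228.061 Y76.916
G01 X253.478 Y28.052
G0 X241.169 Y97.788
M3 S903
G01 X190.952 Y35.034 F772
G01 X71.886 Y90.708
G01 X75.445 Y39.472
G01 X104.324 Y106.729
G0 X223.319 Y89.254
M3 S903
G01 X219.300 Y92.692 F772
G01 X215.631 Y83.625
G01 X212.037 Y67.659
G01 X208.240 Y50.403
G01 X203.963 Y37.466
G01 X198.928 Y34.456
G0 X54.961 Y40.940
M3 S425
G01 X161.836 Y103.233 F2315
G01 X278.213 Y52.820
G01 X256.052 Y104.169
G01 X207.539 Y43.060
G01 X259.099 Y31.611
G01 X54.961 Y40.940
M5
G0 X0.000 Y0.000

1 u = 1 mm; y_m = 122.379 − y.

[1] `<polygon>` rectangle, #ff0000→score S425 F2315: (152.301,97.234) → (283.779,97.234) → (283.779,46.508) → (152.301,46.508) → (152.301,97.234) (closed)

[2] `<polygon>` regular polygon, #000000→cut S903 F772: (200.778,86.654) → (187.137,80.994) → (174.207,88.130) → (171.724,102.688) → (181.558,113.706) → (196.304,112.888) → (204.858,100.848) → (200.778,86.654) (closed)

[3] `<polygon>` closed polygon, #ff0000→score S425 F2315: (81.107,39.976) → (86.039,12.851) → (134.751,98.096) → (19.752,47.882) → (57.282,21.545) → (236.546,52.002) → (81.107,39.976) (closed)

[4] `<path>` open polyline, #000000→cut S903 F772: (113.755,45.507) → (34.103,55.206) → (219.122,36.798) → (14.238,76.352) → (228.061,76.916) → (253.478,28.052)

[5] `<path>` open polyline, #000000→cut S903 F772: (241.169,97.788) → (190.952,35.034) → (71.886,90.708) → (75.445,39.472) → (104.324,106.729)

[6] `<path>` cubic bezier, #000000→cut S903 F772: (223.319,89.254) → (219.300,92.692) → (215.631,83.625) → (212.037,67.659) → (208.240,50.403) → (203.963,37.466) → (198.928,34.456)

[7] `<path>` closed polygon, #ff0000→score S425 F2315: (54.961,40.940) → (161.836,103.233) → (278.213,52.820) → (256.052,104.169) → (207.539,43.060) → (259.099,31.611) → (54.961,40.940) (closed)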